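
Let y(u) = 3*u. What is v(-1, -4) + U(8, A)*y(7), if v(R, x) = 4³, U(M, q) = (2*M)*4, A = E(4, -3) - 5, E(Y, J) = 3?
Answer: 1408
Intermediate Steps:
A = -2 (A = 3 - 5 = -2)
U(M, q) = 8*M
v(R, x) = 64
v(-1, -4) + U(8, A)*y(7) = 64 + (8*8)*(3*7) = 64 + 64*21 = 64 + 1344 = 1408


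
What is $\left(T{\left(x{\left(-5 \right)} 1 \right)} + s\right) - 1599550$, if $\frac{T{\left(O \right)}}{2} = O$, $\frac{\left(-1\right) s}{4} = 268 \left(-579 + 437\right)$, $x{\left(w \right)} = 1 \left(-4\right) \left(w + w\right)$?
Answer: $-1447246$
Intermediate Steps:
$x{\left(w \right)} = - 8 w$ ($x{\left(w \right)} = - 4 \cdot 2 w = - 8 w$)
$s = 152224$ ($s = - 4 \cdot 268 \left(-579 + 437\right) = - 4 \cdot 268 \left(-142\right) = \left(-4\right) \left(-38056\right) = 152224$)
$T{\left(O \right)} = 2 O$
$\left(T{\left(x{\left(-5 \right)} 1 \right)} + s\right) - 1599550 = \left(2 \left(-8\right) \left(-5\right) 1 + 152224\right) - 1599550 = \left(2 \cdot 40 \cdot 1 + 152224\right) - 1599550 = \left(2 \cdot 40 + 152224\right) - 1599550 = \left(80 + 152224\right) - 1599550 = 152304 - 1599550 = -1447246$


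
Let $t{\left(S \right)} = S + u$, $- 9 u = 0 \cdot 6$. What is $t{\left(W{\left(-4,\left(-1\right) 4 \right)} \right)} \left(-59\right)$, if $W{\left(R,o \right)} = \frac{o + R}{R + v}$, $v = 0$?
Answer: $-118$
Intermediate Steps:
$W{\left(R,o \right)} = \frac{R + o}{R}$ ($W{\left(R,o \right)} = \frac{o + R}{R + 0} = \frac{R + o}{R}$)
$u = 0$ ($u = - \frac{0 \cdot 6}{9} = \left(- \frac{1}{9}\right) 0 = 0$)
$t{\left(S \right)} = S$ ($t{\left(S \right)} = S + 0 = S$)
$t{\left(W{\left(-4,\left(-1\right) 4 \right)} \right)} \left(-59\right) = \frac{-4 - 4}{-4} \left(-59\right) = - \frac{-4 - 4}{4} \left(-59\right) = \left(- \frac{1}{4}\right) \left(-8\right) \left(-59\right) = 2 \left(-59\right) = -118$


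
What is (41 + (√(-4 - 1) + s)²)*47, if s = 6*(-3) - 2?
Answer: 20492 - 1880*I*√5 ≈ 20492.0 - 4203.8*I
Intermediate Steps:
s = -20 (s = -18 - 2 = -20)
(41 + (√(-4 - 1) + s)²)*47 = (41 + (√(-4 - 1) - 20)²)*47 = (41 + (√(-5) - 20)²)*47 = (41 + (I*√5 - 20)²)*47 = (41 + (-20 + I*√5)²)*47 = 1927 + 47*(-20 + I*√5)²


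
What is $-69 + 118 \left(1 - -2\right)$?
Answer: $285$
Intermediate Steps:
$-69 + 118 \left(1 - -2\right) = -69 + 118 \left(1 + 2\right) = -69 + 118 \cdot 3 = -69 + 354 = 285$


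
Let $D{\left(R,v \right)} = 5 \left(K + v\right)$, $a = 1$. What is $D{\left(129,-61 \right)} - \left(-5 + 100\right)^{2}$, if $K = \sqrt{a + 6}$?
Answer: $-9330 + 5 \sqrt{7} \approx -9316.8$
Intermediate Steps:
$K = \sqrt{7}$ ($K = \sqrt{1 + 6} = \sqrt{7} \approx 2.6458$)
$D{\left(R,v \right)} = 5 v + 5 \sqrt{7}$ ($D{\left(R,v \right)} = 5 \left(\sqrt{7} + v\right) = 5 \left(v + \sqrt{7}\right) = 5 v + 5 \sqrt{7}$)
$D{\left(129,-61 \right)} - \left(-5 + 100\right)^{2} = \left(5 \left(-61\right) + 5 \sqrt{7}\right) - \left(-5 + 100\right)^{2} = \left(-305 + 5 \sqrt{7}\right) - 95^{2} = \left(-305 + 5 \sqrt{7}\right) - 9025 = -9330 + 5 \sqrt{7}$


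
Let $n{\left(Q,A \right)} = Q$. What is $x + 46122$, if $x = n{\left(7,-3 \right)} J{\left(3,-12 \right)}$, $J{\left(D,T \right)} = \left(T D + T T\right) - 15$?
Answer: $46773$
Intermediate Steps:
$J{\left(D,T \right)} = -15 + T^{2} + D T$ ($J{\left(D,T \right)} = \left(D T + T^{2}\right) - 15 = \left(T^{2} + D T\right) - 15 = -15 + T^{2} + D T$)
$x = 651$ ($x = 7 \left(-15 + \left(-12\right)^{2} + 3 \left(-12\right)\right) = 7 \left(-15 + 144 - 36\right) = 7 \cdot 93 = 651$)
$x + 46122 = 651 + 46122 = 46773$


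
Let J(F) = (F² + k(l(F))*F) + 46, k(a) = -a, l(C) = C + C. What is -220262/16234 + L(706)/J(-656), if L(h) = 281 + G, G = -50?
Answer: -2256673477/166317330 ≈ -13.568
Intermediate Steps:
l(C) = 2*C
J(F) = 46 - F² (J(F) = (F² + (-2*F)*F) + 46 = (F² - 2*F²) + 46 = -F² + 46 = 46 - F²)
L(h) = 231 (L(h) = 281 - 50 = 231)
-220262/16234 + L(706)/J(-656) = -220262/16234 + 231/(46 - 1*(-656)²) = -220262*1/16234 + 231/(46 - 1*430336) = -110131/8117 + 231/(46 - 430336) = -110131/8117 + 231/(-430290) = -110131/8117 + 231*(-1/430290) = -110131/8117 - 11/20490 = -2256673477/166317330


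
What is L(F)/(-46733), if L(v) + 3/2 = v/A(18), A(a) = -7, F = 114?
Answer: 249/654262 ≈ 0.00038058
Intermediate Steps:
L(v) = -3/2 - v/7 (L(v) = -3/2 + v/(-7) = -3/2 + v*(-⅐) = -3/2 - v/7)
L(F)/(-46733) = (-3/2 - ⅐*114)/(-46733) = (-3/2 - 114/7)*(-1/46733) = -249/14*(-1/46733) = 249/654262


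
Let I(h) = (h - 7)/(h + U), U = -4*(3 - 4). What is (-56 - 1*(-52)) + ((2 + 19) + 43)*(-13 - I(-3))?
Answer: -196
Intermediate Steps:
U = 4 (U = -4*(-1) = 4)
I(h) = (-7 + h)/(4 + h) (I(h) = (h - 7)/(h + 4) = (-7 + h)/(4 + h))
(-56 - 1*(-52)) + ((2 + 19) + 43)*(-13 - I(-3)) = (-56 - 1*(-52)) + ((2 + 19) + 43)*(-13 - (-7 - 3)/(4 - 3)) = (-56 + 52) + (21 + 43)*(-13 - (-10)/1) = -4 + 64*(-13 - (-10)) = -4 + 64*(-13 - 1*(-10)) = -4 + 64*(-13 + 10) = -4 + 64*(-3) = -4 - 192 = -196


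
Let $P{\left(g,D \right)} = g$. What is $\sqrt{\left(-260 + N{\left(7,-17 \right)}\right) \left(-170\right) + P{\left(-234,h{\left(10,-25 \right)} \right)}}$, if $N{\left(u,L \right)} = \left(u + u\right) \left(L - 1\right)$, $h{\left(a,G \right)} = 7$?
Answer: $\sqrt{86806} \approx 294.63$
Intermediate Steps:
$N{\left(u,L \right)} = 2 u \left(-1 + L\right)$
$\sqrt{\left(-260 + N{\left(7,-17 \right)}\right) \left(-170\right) + P{\left(-234,h{\left(10,-25 \right)} \right)}} = \sqrt{\left(-260 + 2 \cdot 7 \left(-1 - 17\right)\right) \left(-170\right) - 234} = \sqrt{\left(-260 + 2 \cdot 7 \left(-18\right)\right) \left(-170\right) - 234} = \sqrt{\left(-260 - 252\right) \left(-170\right) - 234} = \sqrt{\left(-512\right) \left(-170\right) - 234} = \sqrt{87040 - 234} = \sqrt{86806}$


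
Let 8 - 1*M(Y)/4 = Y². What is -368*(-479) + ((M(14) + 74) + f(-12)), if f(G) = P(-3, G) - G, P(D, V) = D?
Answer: 175603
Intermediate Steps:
M(Y) = 32 - 4*Y²
f(G) = -3 - G
-368*(-479) + ((M(14) + 74) + f(-12)) = -368*(-479) + (((32 - 4*14²) + 74) + (-3 - 1*(-12))) = 176272 + (((32 - 4*196) + 74) + (-3 + 12)) = 176272 + (((32 - 784) + 74) + 9) = 176272 + ((-752 + 74) + 9) = 176272 + (-678 + 9) = 176272 - 669 = 175603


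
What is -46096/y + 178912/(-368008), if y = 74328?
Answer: -472841686/427395291 ≈ -1.1063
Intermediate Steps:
-46096/y + 178912/(-368008) = -46096/74328 + 178912/(-368008) = -46096*1/74328 + 178912*(-1/368008) = -5762/9291 - 22364/46001 = -472841686/427395291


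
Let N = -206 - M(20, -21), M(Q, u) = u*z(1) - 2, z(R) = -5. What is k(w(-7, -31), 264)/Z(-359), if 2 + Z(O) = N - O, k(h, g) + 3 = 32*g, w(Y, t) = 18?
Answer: 2815/16 ≈ 175.94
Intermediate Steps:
k(h, g) = -3 + 32*g
M(Q, u) = -2 - 5*u (M(Q, u) = u*(-5) - 2 = -5*u - 2 = -2 - 5*u)
N = -309 (N = -206 - (-2 - 5*(-21)) = -206 - (-2 + 105) = -206 - 1*103 = -206 - 103 = -309)
Z(O) = -311 - O (Z(O) = -2 + (-309 - O) = -311 - O)
k(w(-7, -31), 264)/Z(-359) = (-3 + 32*264)/(-311 - 1*(-359)) = (-3 + 8448)/(-311 + 359) = 8445/48 = 8445*(1/48) = 2815/16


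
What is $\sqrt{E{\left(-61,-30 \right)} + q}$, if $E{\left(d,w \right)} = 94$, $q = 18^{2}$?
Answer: $\sqrt{418} \approx 20.445$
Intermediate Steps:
$q = 324$
$\sqrt{E{\left(-61,-30 \right)} + q} = \sqrt{94 + 324} = \sqrt{418}$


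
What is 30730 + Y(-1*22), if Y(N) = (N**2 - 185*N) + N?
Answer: 35262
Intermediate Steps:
Y(N) = N**2 - 184*N
30730 + Y(-1*22) = 30730 + (-1*22)*(-184 - 1*22) = 30730 - 22*(-184 - 22) = 30730 - 22*(-206) = 30730 + 4532 = 35262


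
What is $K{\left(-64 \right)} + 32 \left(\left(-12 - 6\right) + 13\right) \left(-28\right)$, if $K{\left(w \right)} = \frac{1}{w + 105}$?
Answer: $\frac{183681}{41} \approx 4480.0$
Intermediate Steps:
$K{\left(w \right)} = \frac{1}{105 + w}$
$K{\left(-64 \right)} + 32 \left(\left(-12 - 6\right) + 13\right) \left(-28\right) = \frac{1}{105 - 64} + 32 \left(\left(-12 - 6\right) + 13\right) \left(-28\right) = \frac{1}{41} + 32 \left(-18 + 13\right) \left(-28\right) = \frac{1}{41} + 32 \left(-5\right) \left(-28\right) = \frac{1}{41} - -4480 = \frac{1}{41} + 4480 = \frac{183681}{41}$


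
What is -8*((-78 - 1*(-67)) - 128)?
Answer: 1112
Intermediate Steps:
-8*((-78 - 1*(-67)) - 128) = -8*((-78 + 67) - 128) = -8*(-11 - 128) = -8*(-139) = 1112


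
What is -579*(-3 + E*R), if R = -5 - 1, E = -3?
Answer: -8685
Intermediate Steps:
R = -6
-579*(-3 + E*R) = -579*(-3 - 3*(-6)) = -579*(-3 + 18) = -579*15 = -8685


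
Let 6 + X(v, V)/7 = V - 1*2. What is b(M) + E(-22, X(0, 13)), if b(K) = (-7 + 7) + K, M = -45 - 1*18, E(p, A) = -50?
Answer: -113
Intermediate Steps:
X(v, V) = -56 + 7*V (X(v, V) = -42 + 7*(V - 1*2) = -42 + 7*(V - 2) = -42 + 7*(-2 + V) = -42 + (-14 + 7*V) = -56 + 7*V)
M = -63 (M = -45 - 18 = -63)
b(K) = K (b(K) = 0 + K = K)
b(M) + E(-22, X(0, 13)) = -63 - 50 = -113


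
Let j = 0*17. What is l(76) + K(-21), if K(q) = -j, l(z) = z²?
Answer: 5776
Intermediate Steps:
j = 0
K(q) = 0 (K(q) = -1*0 = 0)
l(76) + K(-21) = 76² + 0 = 5776 + 0 = 5776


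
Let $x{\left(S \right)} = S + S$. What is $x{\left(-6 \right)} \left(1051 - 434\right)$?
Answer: $-7404$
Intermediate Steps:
$x{\left(S \right)} = 2 S$
$x{\left(-6 \right)} \left(1051 - 434\right) = 2 \left(-6\right) \left(1051 - 434\right) = \left(-12\right) 617 = -7404$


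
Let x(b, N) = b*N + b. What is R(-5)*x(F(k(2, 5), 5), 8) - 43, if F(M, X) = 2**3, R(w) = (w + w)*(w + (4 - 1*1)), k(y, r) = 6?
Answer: 1397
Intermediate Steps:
R(w) = 2*w*(3 + w) (R(w) = (2*w)*(w + (4 - 1)) = (2*w)*(w + 3) = (2*w)*(3 + w) = 2*w*(3 + w))
F(M, X) = 8
x(b, N) = b + N*b (x(b, N) = N*b + b = b + N*b)
R(-5)*x(F(k(2, 5), 5), 8) - 43 = (2*(-5)*(3 - 5))*(8*(1 + 8)) - 43 = (2*(-5)*(-2))*(8*9) - 43 = 20*72 - 43 = 1440 - 43 = 1397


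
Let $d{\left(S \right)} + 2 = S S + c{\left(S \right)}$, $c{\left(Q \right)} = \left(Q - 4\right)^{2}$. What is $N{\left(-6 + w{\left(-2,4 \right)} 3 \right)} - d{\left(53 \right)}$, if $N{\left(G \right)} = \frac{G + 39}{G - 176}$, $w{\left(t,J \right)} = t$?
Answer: $- \frac{979131}{188} \approx -5208.1$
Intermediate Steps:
$c{\left(Q \right)} = \left(-4 + Q\right)^{2}$
$d{\left(S \right)} = -2 + S^{2} + \left(-4 + S\right)^{2}$ ($d{\left(S \right)} = -2 + \left(S S + \left(-4 + S\right)^{2}\right) = -2 + \left(S^{2} + \left(-4 + S\right)^{2}\right) = -2 + S^{2} + \left(-4 + S\right)^{2}$)
$N{\left(G \right)} = \frac{39 + G}{-176 + G}$
$N{\left(-6 + w{\left(-2,4 \right)} 3 \right)} - d{\left(53 \right)} = \frac{39 - 12}{-176 - 12} - \left(-2 + 53^{2} + \left(-4 + 53\right)^{2}\right) = \frac{39 - 12}{-176 - 12} - \left(-2 + 2809 + 49^{2}\right) = \frac{39 - 12}{-176 - 12} - \left(-2 + 2809 + 2401\right) = \frac{1}{-188} \cdot 27 - 5208 = \left(- \frac{1}{188}\right) 27 - 5208 = - \frac{27}{188} - 5208 = - \frac{979131}{188}$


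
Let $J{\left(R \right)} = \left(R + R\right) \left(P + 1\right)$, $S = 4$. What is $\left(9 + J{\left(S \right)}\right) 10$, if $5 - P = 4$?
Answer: $250$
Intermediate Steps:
$P = 1$ ($P = 5 - 4 = 1$)
$J{\left(R \right)} = 4 R$ ($J{\left(R \right)} = \left(R + R\right) \left(1 + 1\right) = 2 R 2 = 4 R$)
$\left(9 + J{\left(S \right)}\right) 10 = \left(9 + 4 \cdot 4\right) 10 = \left(9 + 16\right) 10 = 25 \cdot 10 = 250$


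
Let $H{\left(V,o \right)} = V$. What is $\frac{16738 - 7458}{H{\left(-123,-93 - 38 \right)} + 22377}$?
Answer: $\frac{4640}{11127} \approx 0.417$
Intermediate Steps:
$\frac{16738 - 7458}{H{\left(-123,-93 - 38 \right)} + 22377} = \frac{16738 - 7458}{-123 + 22377} = \frac{9280}{22254} = 9280 \cdot \frac{1}{22254} = \frac{4640}{11127}$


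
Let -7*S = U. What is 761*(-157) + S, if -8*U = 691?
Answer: -6690021/56 ≈ -1.1946e+5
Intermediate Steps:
U = -691/8 (U = -1/8*691 = -691/8 ≈ -86.375)
S = 691/56 (S = -1/7*(-691/8) = 691/56 ≈ 12.339)
761*(-157) + S = 761*(-157) + 691/56 = -119477 + 691/56 = -6690021/56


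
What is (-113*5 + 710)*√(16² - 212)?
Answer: 290*√11 ≈ 961.82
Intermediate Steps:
(-113*5 + 710)*√(16² - 212) = (-565 + 710)*√(256 - 212) = 145*√44 = 145*(2*√11) = 290*√11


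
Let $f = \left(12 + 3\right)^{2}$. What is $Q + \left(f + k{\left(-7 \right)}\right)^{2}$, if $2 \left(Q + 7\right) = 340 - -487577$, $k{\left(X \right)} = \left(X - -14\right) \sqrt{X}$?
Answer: $\frac{588467}{2} + 3150 i \sqrt{7} \approx 2.9423 \cdot 10^{5} + 8334.1 i$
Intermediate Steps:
$k{\left(X \right)} = \sqrt{X} \left(14 + X\right)$ ($k{\left(X \right)} = \left(X + 14\right) \sqrt{X} = \left(14 + X\right) \sqrt{X} = \sqrt{X} \left(14 + X\right)$)
$f = 225$ ($f = 15^{2} = 225$)
$Q = \frac{487903}{2}$ ($Q = -7 + \frac{340 - -487577}{2} = -7 + \frac{340 + 487577}{2} = -7 + \frac{1}{2} \cdot 487917 = -7 + \frac{487917}{2} = \frac{487903}{2} \approx 2.4395 \cdot 10^{5}$)
$Q + \left(f + k{\left(-7 \right)}\right)^{2} = \frac{487903}{2} + \left(225 + \sqrt{-7} \left(14 - 7\right)\right)^{2} = \frac{487903}{2} + \left(225 + i \sqrt{7} \cdot 7\right)^{2} = \frac{487903}{2} + \left(225 + 7 i \sqrt{7}\right)^{2}$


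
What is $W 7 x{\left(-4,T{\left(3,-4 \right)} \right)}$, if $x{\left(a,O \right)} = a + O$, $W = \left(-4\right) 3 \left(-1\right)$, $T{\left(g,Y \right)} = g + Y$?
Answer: $-420$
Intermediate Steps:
$T{\left(g,Y \right)} = Y + g$
$W = 12$ ($W = \left(-12\right) \left(-1\right) = 12$)
$x{\left(a,O \right)} = O + a$
$W 7 x{\left(-4,T{\left(3,-4 \right)} \right)} = 12 \cdot 7 \left(\left(-4 + 3\right) - 4\right) = 84 \left(-1 - 4\right) = 84 \left(-5\right) = -420$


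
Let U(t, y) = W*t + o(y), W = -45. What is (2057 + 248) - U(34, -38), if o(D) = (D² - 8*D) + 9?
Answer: 2078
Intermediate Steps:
o(D) = 9 + D² - 8*D
U(t, y) = 9 + y² - 45*t - 8*y (U(t, y) = -45*t + (9 + y² - 8*y) = 9 + y² - 45*t - 8*y)
(2057 + 248) - U(34, -38) = (2057 + 248) - (9 + (-38)² - 45*34 - 8*(-38)) = 2305 - (9 + 1444 - 1530 + 304) = 2305 - 1*227 = 2305 - 227 = 2078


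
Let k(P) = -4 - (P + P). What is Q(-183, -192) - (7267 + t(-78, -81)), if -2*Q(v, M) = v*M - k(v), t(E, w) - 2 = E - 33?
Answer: -24545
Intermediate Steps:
k(P) = -4 - 2*P
t(E, w) = -31 + E (t(E, w) = 2 + (E - 33) = 2 + (-33 + E) = -31 + E)
Q(v, M) = -2 - v - M*v/2 (Q(v, M) = -(v*M - (-4 - 2*v))/2 = -(M*v + (4 + 2*v))/2 = -(4 + 2*v + M*v)/2 = -2 - v - M*v/2)
Q(-183, -192) - (7267 + t(-78, -81)) = (-2 - 1*(-183) - ½*(-192)*(-183)) - (7267 + (-31 - 78)) = (-2 + 183 - 17568) - (7267 - 109) = -17387 - 1*7158 = -17387 - 7158 = -24545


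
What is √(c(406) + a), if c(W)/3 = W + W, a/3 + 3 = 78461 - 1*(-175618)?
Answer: 2*√191166 ≈ 874.45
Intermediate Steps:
a = 762228 (a = -9 + 3*(78461 - 1*(-175618)) = -9 + 3*(78461 + 175618) = -9 + 3*254079 = -9 + 762237 = 762228)
c(W) = 6*W (c(W) = 3*(W + W) = 3*(2*W) = 6*W)
√(c(406) + a) = √(6*406 + 762228) = √(2436 + 762228) = √764664 = 2*√191166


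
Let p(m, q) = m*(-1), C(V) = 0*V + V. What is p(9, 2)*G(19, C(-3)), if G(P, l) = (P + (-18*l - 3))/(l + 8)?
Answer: -126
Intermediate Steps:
C(V) = V (C(V) = 0 + V = V)
G(P, l) = (-3 + P - 18*l)/(8 + l) (G(P, l) = (P + (-3 - 18*l))/(8 + l) = (-3 + P - 18*l)/(8 + l))
p(m, q) = -m
p(9, 2)*G(19, C(-3)) = (-1*9)*((-3 + 19 - 18*(-3))/(8 - 3)) = -9*(-3 + 19 + 54)/5 = -9*70/5 = -9*14 = -126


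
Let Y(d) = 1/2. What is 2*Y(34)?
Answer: 1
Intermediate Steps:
Y(d) = ½
2*Y(34) = 2*(½) = 1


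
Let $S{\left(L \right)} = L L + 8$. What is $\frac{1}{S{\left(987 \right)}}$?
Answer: $\frac{1}{974177} \approx 1.0265 \cdot 10^{-6}$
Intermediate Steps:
$S{\left(L \right)} = 8 + L^{2}$ ($S{\left(L \right)} = L^{2} + 8 = 8 + L^{2}$)
$\frac{1}{S{\left(987 \right)}} = \frac{1}{8 + 987^{2}} = \frac{1}{8 + 974169} = \frac{1}{974177}$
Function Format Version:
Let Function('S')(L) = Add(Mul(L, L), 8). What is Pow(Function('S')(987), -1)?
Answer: Rational(1, 974177) ≈ 1.0265e-6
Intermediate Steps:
Function('S')(L) = Add(8, Pow(L, 2)) (Function('S')(L) = Add(Pow(L, 2), 8) = Add(8, Pow(L, 2)))
Pow(Function('S')(987), -1) = Pow(Add(8, Pow(987, 2)), -1) = Pow(Add(8, 974169), -1) = Pow(974177, -1) = Rational(1, 974177)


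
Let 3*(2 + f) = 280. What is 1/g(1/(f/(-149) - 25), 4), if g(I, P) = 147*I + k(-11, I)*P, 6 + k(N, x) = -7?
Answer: -11449/661057 ≈ -0.017319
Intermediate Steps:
f = 274/3 (f = -2 + (1/3)*280 = -2 + 280/3 = 274/3 ≈ 91.333)
k(N, x) = -13 (k(N, x) = -6 - 7 = -13)
g(I, P) = -13*P + 147*I (g(I, P) = 147*I - 13*P = -13*P + 147*I)
1/g(1/(f/(-149) - 25), 4) = 1/(-13*4 + 147/((274/3)/(-149) - 25)) = 1/(-52 + 147/((274/3)*(-1/149) - 25)) = 1/(-52 + 147/(-274/447 - 25)) = 1/(-52 + 147/(-11449/447)) = 1/(-52 + 147*(-447/11449)) = 1/(-52 - 65709/11449) = 1/(-661057/11449) = -11449/661057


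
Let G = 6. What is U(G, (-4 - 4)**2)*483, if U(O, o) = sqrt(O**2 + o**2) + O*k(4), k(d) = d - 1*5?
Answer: -2898 + 966*sqrt(1033) ≈ 28150.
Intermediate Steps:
k(d) = -5 + d (k(d) = d - 5 = -5 + d)
U(O, o) = sqrt(O**2 + o**2) - O (U(O, o) = sqrt(O**2 + o**2) + O*(-5 + 4) = sqrt(O**2 + o**2) + O*(-1) = sqrt(O**2 + o**2) - O)
U(G, (-4 - 4)**2)*483 = (sqrt(6**2 + ((-4 - 4)**2)**2) - 1*6)*483 = (sqrt(36 + ((-8)**2)**2) - 6)*483 = (sqrt(36 + 64**2) - 6)*483 = (sqrt(36 + 4096) - 6)*483 = (sqrt(4132) - 6)*483 = (2*sqrt(1033) - 6)*483 = (-6 + 2*sqrt(1033))*483 = -2898 + 966*sqrt(1033)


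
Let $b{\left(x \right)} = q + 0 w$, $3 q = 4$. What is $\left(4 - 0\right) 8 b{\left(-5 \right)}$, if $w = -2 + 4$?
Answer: $\frac{128}{3} \approx 42.667$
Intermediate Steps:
$q = \frac{4}{3}$ ($q = \frac{1}{3} \cdot 4 = \frac{4}{3} \approx 1.3333$)
$w = 2$
$b{\left(x \right)} = \frac{4}{3}$ ($b{\left(x \right)} = \frac{4}{3} + 0 \cdot 2 = \frac{4}{3} + 0 = \frac{4}{3}$)
$\left(4 - 0\right) 8 b{\left(-5 \right)} = \left(4 - 0\right) 8 \cdot \frac{4}{3} = \left(4 + 0\right) 8 \cdot \frac{4}{3} = 4 \cdot 8 \cdot \frac{4}{3} = 32 \cdot \frac{4}{3} = \frac{128}{3}$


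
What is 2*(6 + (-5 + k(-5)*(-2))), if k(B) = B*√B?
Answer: 2 + 20*I*√5 ≈ 2.0 + 44.721*I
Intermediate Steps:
k(B) = B^(3/2)
2*(6 + (-5 + k(-5)*(-2))) = 2*(6 + (-5 + (-5)^(3/2)*(-2))) = 2*(6 + (-5 - 5*I*√5*(-2))) = 2*(6 + (-5 + 10*I*√5)) = 2*(1 + 10*I*√5) = 2 + 20*I*√5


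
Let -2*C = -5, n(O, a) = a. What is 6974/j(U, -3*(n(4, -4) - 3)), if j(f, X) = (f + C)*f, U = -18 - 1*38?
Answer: 3487/1498 ≈ 2.3278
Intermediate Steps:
C = 5/2 (C = -1/2*(-5) = 5/2 ≈ 2.5000)
U = -56 (U = -18 - 38 = -56)
j(f, X) = f*(5/2 + f) (j(f, X) = (f + 5/2)*f = (5/2 + f)*f = f*(5/2 + f))
6974/j(U, -3*(n(4, -4) - 3)) = 6974/(((1/2)*(-56)*(5 + 2*(-56)))) = 6974/(((1/2)*(-56)*(5 - 112))) = 6974/(((1/2)*(-56)*(-107))) = 6974/2996 = 6974*(1/2996) = 3487/1498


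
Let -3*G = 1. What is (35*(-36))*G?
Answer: 420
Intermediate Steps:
G = -⅓ (G = -⅓*1 = -⅓ ≈ -0.33333)
(35*(-36))*G = (35*(-36))*(-⅓) = -1260*(-⅓) = 420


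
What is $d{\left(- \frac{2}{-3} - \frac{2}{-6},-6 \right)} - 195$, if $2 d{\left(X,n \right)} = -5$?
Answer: $- \frac{395}{2} \approx -197.5$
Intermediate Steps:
$d{\left(X,n \right)} = - \frac{5}{2}$ ($d{\left(X,n \right)} = \frac{1}{2} \left(-5\right) = - \frac{5}{2}$)
$d{\left(- \frac{2}{-3} - \frac{2}{-6},-6 \right)} - 195 = - \frac{5}{2} - 195 = - \frac{395}{2}$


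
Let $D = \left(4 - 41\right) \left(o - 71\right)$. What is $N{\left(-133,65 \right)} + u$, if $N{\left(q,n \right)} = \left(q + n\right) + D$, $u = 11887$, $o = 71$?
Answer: $11819$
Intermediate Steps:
$D = 0$ ($D = \left(4 - 41\right) \left(71 - 71\right) = \left(-37\right) 0 = 0$)
$N{\left(q,n \right)} = n + q$ ($N{\left(q,n \right)} = \left(q + n\right) + 0 = \left(n + q\right) + 0 = n + q$)
$N{\left(-133,65 \right)} + u = \left(65 - 133\right) + 11887 = -68 + 11887 = 11819$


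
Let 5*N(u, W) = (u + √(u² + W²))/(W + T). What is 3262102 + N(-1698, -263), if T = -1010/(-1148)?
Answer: 2454031377722/752285 - 574*√2952373/752285 ≈ 3.2621e+6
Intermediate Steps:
T = 505/574 (T = -1010*(-1/1148) = 505/574 ≈ 0.87979)
N(u, W) = (u + √(W² + u²))/(5*(505/574 + W)) (N(u, W) = ((u + √(u² + W²))/(W + 505/574))/5 = ((u + √(W² + u²))/(505/574 + W))/5 = (u + √(W² + u²))/(5*(505/574 + W)))
3262102 + N(-1698, -263) = 3262102 + 574*(-1698 + √((-263)² + (-1698)²))/(5*(505 + 574*(-263))) = 3262102 + 574*(-1698 + √(69169 + 2883204))/(5*(505 - 150962)) = 3262102 + (574/5)*(-1698 + √2952373)/(-150457) = 3262102 + (574/5)*(-1/150457)*(-1698 + √2952373) = 3262102 + (974652/752285 - 574*√2952373/752285) = 2454031377722/752285 - 574*√2952373/752285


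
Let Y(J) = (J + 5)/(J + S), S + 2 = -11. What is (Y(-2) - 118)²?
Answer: 349281/25 ≈ 13971.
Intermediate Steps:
S = -13 (S = -2 - 11 = -13)
Y(J) = (5 + J)/(-13 + J) (Y(J) = (J + 5)/(J - 13) = (5 + J)/(-13 + J))
(Y(-2) - 118)² = ((5 - 2)/(-13 - 2) - 118)² = (3/(-15) - 118)² = (-1/15*3 - 118)² = (-⅕ - 118)² = (-591/5)² = 349281/25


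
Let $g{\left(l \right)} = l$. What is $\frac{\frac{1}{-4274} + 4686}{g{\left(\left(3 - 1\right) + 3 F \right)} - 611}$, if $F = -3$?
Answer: $- \frac{20027963}{2641332} \approx -7.5825$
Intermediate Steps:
$\frac{\frac{1}{-4274} + 4686}{g{\left(\left(3 - 1\right) + 3 F \right)} - 611} = \frac{\frac{1}{-4274} + 4686}{\left(\left(3 - 1\right) + 3 \left(-3\right)\right) - 611} = \frac{- \frac{1}{4274} + 4686}{\left(\left(3 - 1\right) - 9\right) - 611} = \frac{20027963}{4274 \left(\left(2 - 9\right) - 611\right)} = \frac{20027963}{4274 \left(-7 - 611\right)} = \frac{20027963}{4274 \left(-618\right)} = \frac{20027963}{4274} \left(- \frac{1}{618}\right) = - \frac{20027963}{2641332}$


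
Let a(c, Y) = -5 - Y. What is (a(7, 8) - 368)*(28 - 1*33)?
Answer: 1905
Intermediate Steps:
(a(7, 8) - 368)*(28 - 1*33) = ((-5 - 1*8) - 368)*(28 - 1*33) = ((-5 - 8) - 368)*(28 - 33) = (-13 - 368)*(-5) = -381*(-5) = 1905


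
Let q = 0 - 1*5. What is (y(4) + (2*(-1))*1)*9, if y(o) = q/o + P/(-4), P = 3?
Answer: -36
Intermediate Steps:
q = -5 (q = 0 - 5 = -5)
y(o) = -¾ - 5/o (y(o) = -5/o + 3/(-4) = -5/o + 3*(-¼) = -5/o - ¾ = -¾ - 5/o)
(y(4) + (2*(-1))*1)*9 = ((-¾ - 5/4) + (2*(-1))*1)*9 = ((-¾ - 5*¼) - 2*1)*9 = ((-¾ - 5/4) - 2)*9 = (-2 - 2)*9 = -4*9 = -36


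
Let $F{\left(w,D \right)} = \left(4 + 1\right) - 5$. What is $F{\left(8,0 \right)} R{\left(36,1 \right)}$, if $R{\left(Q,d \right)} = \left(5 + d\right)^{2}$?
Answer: $0$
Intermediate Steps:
$F{\left(w,D \right)} = 0$ ($F{\left(w,D \right)} = 5 - 5 = 0$)
$F{\left(8,0 \right)} R{\left(36,1 \right)} = 0 \left(5 + 1\right)^{2} = 0 \cdot 6^{2} = 0 \cdot 36 = 0$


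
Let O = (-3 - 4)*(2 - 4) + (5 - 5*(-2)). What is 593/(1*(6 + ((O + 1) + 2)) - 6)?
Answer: 593/32 ≈ 18.531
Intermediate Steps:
O = 29 (O = -7*(-2) + (5 + 10) = 14 + 15 = 29)
593/(1*(6 + ((O + 1) + 2)) - 6) = 593/(1*(6 + ((29 + 1) + 2)) - 6) = 593/(1*(6 + (30 + 2)) - 6) = 593/(1*(6 + 32) - 6) = 593/(1*38 - 6) = 593/(38 - 6) = 593/32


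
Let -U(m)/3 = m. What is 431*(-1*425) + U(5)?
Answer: -183190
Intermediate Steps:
U(m) = -3*m
431*(-1*425) + U(5) = 431*(-1*425) - 3*5 = 431*(-425) - 15 = -183175 - 15 = -183190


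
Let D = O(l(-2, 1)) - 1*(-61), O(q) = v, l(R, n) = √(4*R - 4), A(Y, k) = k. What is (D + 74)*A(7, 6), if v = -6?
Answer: 774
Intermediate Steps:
l(R, n) = √(-4 + 4*R)
O(q) = -6
D = 55 (D = -6 - 1*(-61) = -6 + 61 = 55)
(D + 74)*A(7, 6) = (55 + 74)*6 = 129*6 = 774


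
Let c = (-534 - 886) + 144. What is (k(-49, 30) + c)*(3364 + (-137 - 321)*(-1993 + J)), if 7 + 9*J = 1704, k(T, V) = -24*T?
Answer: -746819600/9 ≈ -8.2980e+7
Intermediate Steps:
J = 1697/9 (J = -7/9 + (⅑)*1704 = -7/9 + 568/3 = 1697/9 ≈ 188.56)
c = -1276 (c = -1420 + 144 = -1276)
(k(-49, 30) + c)*(3364 + (-137 - 321)*(-1993 + J)) = (-24*(-49) - 1276)*(3364 + (-137 - 321)*(-1993 + 1697/9)) = (1176 - 1276)*(3364 - 458*(-16240/9)) = -100*(3364 + 7437920/9) = -100*7468196/9 = -746819600/9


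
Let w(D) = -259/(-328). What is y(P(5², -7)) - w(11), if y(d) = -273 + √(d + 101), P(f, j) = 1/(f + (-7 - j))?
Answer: -89803/328 + √2526/5 ≈ -263.74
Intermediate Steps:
P(f, j) = 1/(-7 + f - j)
y(d) = -273 + √(101 + d)
w(D) = 259/328 (w(D) = -259*(-1/328) = 259/328)
y(P(5², -7)) - w(11) = (-273 + √(101 + 1/(-7 + 5² - 1*(-7)))) - 1*259/328 = (-273 + √(101 + 1/(-7 + 25 + 7))) - 259/328 = (-273 + √(101 + 1/25)) - 259/328 = (-273 + √(2526/25)) - 259/328 = (-273 + √2526/5) - 259/328 = -89803/328 + √2526/5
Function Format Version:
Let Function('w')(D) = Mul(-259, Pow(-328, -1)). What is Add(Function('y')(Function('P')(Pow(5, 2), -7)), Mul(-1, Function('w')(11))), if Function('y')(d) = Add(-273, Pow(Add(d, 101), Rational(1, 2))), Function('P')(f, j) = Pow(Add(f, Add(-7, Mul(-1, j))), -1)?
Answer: Add(Rational(-89803, 328), Mul(Rational(1, 5), Pow(2526, Rational(1, 2)))) ≈ -263.74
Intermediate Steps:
Function('P')(f, j) = Pow(Add(-7, f, Mul(-1, j)), -1)
Function('y')(d) = Add(-273, Pow(Add(101, d), Rational(1, 2)))
Function('w')(D) = Rational(259, 328) (Function('w')(D) = Mul(-259, Rational(-1, 328)) = Rational(259, 328))
Add(Function('y')(Function('P')(Pow(5, 2), -7)), Mul(-1, Function('w')(11))) = Add(Add(-273, Pow(Add(101, Pow(Add(-7, Pow(5, 2), Mul(-1, -7)), -1)), Rational(1, 2))), Mul(-1, Rational(259, 328))) = Add(Add(-273, Pow(Add(101, Pow(Add(-7, 25, 7), -1)), Rational(1, 2))), Rational(-259, 328)) = Add(Add(-273, Pow(Add(101, Pow(25, -1)), Rational(1, 2))), Rational(-259, 328)) = Add(Add(-273, Pow(Add(101, Rational(1, 25)), Rational(1, 2))), Rational(-259, 328)) = Add(Add(-273, Pow(Rational(2526, 25), Rational(1, 2))), Rational(-259, 328)) = Add(Add(-273, Mul(Rational(1, 5), Pow(2526, Rational(1, 2)))), Rational(-259, 328)) = Add(Rational(-89803, 328), Mul(Rational(1, 5), Pow(2526, Rational(1, 2))))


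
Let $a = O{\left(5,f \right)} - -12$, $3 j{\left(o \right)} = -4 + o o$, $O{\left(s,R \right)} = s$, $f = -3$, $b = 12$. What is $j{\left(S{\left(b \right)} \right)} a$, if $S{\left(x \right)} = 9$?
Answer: $\frac{1309}{3} \approx 436.33$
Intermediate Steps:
$j{\left(o \right)} = - \frac{4}{3} + \frac{o^{2}}{3}$ ($j{\left(o \right)} = \frac{-4 + o o}{3} = \frac{-4 + o^{2}}{3} = - \frac{4}{3} + \frac{o^{2}}{3}$)
$a = 17$ ($a = 5 - -12 = 5 + 12 = 17$)
$j{\left(S{\left(b \right)} \right)} a = \left(- \frac{4}{3} + \frac{9^{2}}{3}\right) 17 = \left(- \frac{4}{3} + \frac{1}{3} \cdot 81\right) 17 = \left(- \frac{4}{3} + 27\right) 17 = \frac{77}{3} \cdot 17 = \frac{1309}{3}$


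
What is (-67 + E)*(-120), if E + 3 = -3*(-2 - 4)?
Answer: 6240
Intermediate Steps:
E = 15 (E = -3 - 3*(-2 - 4) = -3 - 3*(-6) = -3 + 18 = 15)
(-67 + E)*(-120) = (-67 + 15)*(-120) = -52*(-120) = 6240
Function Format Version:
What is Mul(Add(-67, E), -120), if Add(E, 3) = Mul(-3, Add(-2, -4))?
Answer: 6240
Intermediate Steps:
E = 15 (E = Add(-3, Mul(-3, Add(-2, -4))) = Add(-3, Mul(-3, -6)) = Add(-3, 18) = 15)
Mul(Add(-67, E), -120) = Mul(Add(-67, 15), -120) = Mul(-52, -120) = 6240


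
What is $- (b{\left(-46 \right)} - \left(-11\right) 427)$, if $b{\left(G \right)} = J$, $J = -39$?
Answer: $-4658$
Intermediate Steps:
$b{\left(G \right)} = -39$
$- (b{\left(-46 \right)} - \left(-11\right) 427) = - (-39 - \left(-11\right) 427) = - (-39 - -4697) = - (-39 + 4697) = \left(-1\right) 4658 = -4658$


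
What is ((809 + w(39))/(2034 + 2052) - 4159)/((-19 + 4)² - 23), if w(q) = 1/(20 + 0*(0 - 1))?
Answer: -339857299/16507440 ≈ -20.588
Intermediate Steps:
w(q) = 1/20 (w(q) = 1/(20 + 0*(-1)) = 1/(20 + 0) = 1/20)
((809 + w(39))/(2034 + 2052) - 4159)/((-19 + 4)² - 23) = ((809 + 1/20)/(2034 + 2052) - 4159)/((-19 + 4)² - 23) = ((16181/20)/4086 - 4159)/((-15)² - 23) = ((16181/20)*(1/4086) - 4159)/(225 - 23) = (16181/81720 - 4159)/202 = -339857299/81720*1/202 = -339857299/16507440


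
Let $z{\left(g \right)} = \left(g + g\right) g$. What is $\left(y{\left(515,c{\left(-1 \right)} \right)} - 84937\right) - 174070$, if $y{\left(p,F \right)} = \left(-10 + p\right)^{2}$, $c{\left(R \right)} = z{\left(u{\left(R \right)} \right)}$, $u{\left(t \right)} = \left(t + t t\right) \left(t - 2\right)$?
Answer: $-3982$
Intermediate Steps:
$u{\left(t \right)} = \left(-2 + t\right) \left(t + t^{2}\right)$ ($u{\left(t \right)} = \left(t + t^{2}\right) \left(-2 + t\right) = \left(-2 + t\right) \left(t + t^{2}\right)$)
$z{\left(g \right)} = 2 g^{2}$ ($z{\left(g \right)} = 2 g g = 2 g^{2}$)
$c{\left(R \right)} = 2 R^{2} \left(-2 + R^{2} - R\right)^{2}$ ($c{\left(R \right)} = 2 \left(R \left(-2 + R^{2} - R\right)\right)^{2} = 2 R^{2} \left(-2 + R^{2} - R\right)^{2}$)
$\left(y{\left(515,c{\left(-1 \right)} \right)} - 84937\right) - 174070 = \left(\left(-10 + 515\right)^{2} - 84937\right) - 174070 = \left(505^{2} - 84937\right) - 174070 = \left(255025 - 84937\right) - 174070 = 170088 - 174070 = -3982$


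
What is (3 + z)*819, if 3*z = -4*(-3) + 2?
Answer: 6279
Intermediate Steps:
z = 14/3 (z = (-4*(-3) + 2)/3 = (12 + 2)/3 = (⅓)*14 = 14/3 ≈ 4.6667)
(3 + z)*819 = (3 + 14/3)*819 = (23/3)*819 = 6279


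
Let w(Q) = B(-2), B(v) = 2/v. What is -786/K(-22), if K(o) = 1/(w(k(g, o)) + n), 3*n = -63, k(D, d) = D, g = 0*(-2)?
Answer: 17292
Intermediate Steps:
g = 0
n = -21 (n = (⅓)*(-63) = -21)
w(Q) = -1 (w(Q) = 2/(-2) = 2*(-½) = -1)
K(o) = -1/22 (K(o) = 1/(-1 - 21) = 1/(-22) = -1/22)
-786/K(-22) = -786/(-1/22) = -786*(-22) = 17292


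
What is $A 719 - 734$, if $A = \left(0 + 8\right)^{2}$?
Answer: $45282$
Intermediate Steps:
$A = 64$ ($A = 8^{2} = 64$)
$A 719 - 734 = 64 \cdot 719 - 734 = 46016 - 734 = 45282$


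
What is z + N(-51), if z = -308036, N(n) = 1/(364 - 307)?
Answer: -17558051/57 ≈ -3.0804e+5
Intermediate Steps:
N(n) = 1/57
z + N(-51) = -308036 + 1/57 = -17558051/57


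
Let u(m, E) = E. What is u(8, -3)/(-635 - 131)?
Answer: 3/766 ≈ 0.0039164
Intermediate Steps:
u(8, -3)/(-635 - 131) = -3/(-635 - 131) = -3/(-766) = -1/766*(-3) = 3/766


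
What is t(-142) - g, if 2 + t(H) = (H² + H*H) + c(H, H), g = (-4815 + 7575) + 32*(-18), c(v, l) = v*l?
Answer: 58306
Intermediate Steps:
c(v, l) = l*v
g = 2184 (g = 2760 - 576 = 2184)
t(H) = -2 + 3*H² (t(H) = -2 + ((H² + H*H) + H*H) = -2 + ((H² + H²) + H²) = -2 + (2*H² + H²) = -2 + 3*H²)
t(-142) - g = (-2 + 3*(-142)²) - 1*2184 = (-2 + 3*20164) - 2184 = (-2 + 60492) - 2184 = 60490 - 2184 = 58306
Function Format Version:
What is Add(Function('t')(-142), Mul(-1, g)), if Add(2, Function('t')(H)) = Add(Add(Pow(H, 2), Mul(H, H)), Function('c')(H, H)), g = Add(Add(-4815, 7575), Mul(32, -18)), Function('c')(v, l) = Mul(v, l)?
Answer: 58306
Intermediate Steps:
Function('c')(v, l) = Mul(l, v)
g = 2184 (g = Add(2760, -576) = 2184)
Function('t')(H) = Add(-2, Mul(3, Pow(H, 2))) (Function('t')(H) = Add(-2, Add(Add(Pow(H, 2), Mul(H, H)), Mul(H, H))) = Add(-2, Add(Add(Pow(H, 2), Pow(H, 2)), Pow(H, 2))) = Add(-2, Add(Mul(2, Pow(H, 2)), Pow(H, 2))) = Add(-2, Mul(3, Pow(H, 2))))
Add(Function('t')(-142), Mul(-1, g)) = Add(Add(-2, Mul(3, Pow(-142, 2))), Mul(-1, 2184)) = Add(Add(-2, Mul(3, 20164)), -2184) = Add(Add(-2, 60492), -2184) = Add(60490, -2184) = 58306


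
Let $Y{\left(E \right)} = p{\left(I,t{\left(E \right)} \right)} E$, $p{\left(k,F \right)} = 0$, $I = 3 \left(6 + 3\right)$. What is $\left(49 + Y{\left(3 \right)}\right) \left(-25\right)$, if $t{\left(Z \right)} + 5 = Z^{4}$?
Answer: $-1225$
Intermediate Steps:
$t{\left(Z \right)} = -5 + Z^{4}$
$I = 27$ ($I = 3 \cdot 9 = 27$)
$Y{\left(E \right)} = 0$ ($Y{\left(E \right)} = 0 E = 0$)
$\left(49 + Y{\left(3 \right)}\right) \left(-25\right) = \left(49 + 0\right) \left(-25\right) = 49 \left(-25\right) = -1225$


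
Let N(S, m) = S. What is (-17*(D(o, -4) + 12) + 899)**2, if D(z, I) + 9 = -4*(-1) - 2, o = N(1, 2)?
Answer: 662596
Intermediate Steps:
o = 1
D(z, I) = -7 (D(z, I) = -9 + (-4*(-1) - 2) = -9 + (4 - 2) = -9 + 2 = -7)
(-17*(D(o, -4) + 12) + 899)**2 = (-17*(-7 + 12) + 899)**2 = (-17*5 + 899)**2 = (-85 + 899)**2 = 814**2 = 662596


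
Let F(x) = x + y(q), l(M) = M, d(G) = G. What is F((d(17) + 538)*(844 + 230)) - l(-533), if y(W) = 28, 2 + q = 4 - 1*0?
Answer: 596631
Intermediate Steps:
q = 2 (q = -2 + (4 - 1*0) = -2 + (4 + 0) = -2 + 4 = 2)
F(x) = 28 + x (F(x) = x + 28 = 28 + x)
F((d(17) + 538)*(844 + 230)) - l(-533) = (28 + (17 + 538)*(844 + 230)) - 1*(-533) = (28 + 555*1074) + 533 = (28 + 596070) + 533 = 596098 + 533 = 596631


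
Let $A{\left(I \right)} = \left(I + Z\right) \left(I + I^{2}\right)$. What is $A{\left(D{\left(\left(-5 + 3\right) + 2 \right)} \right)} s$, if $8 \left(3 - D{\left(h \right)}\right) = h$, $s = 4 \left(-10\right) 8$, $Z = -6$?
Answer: $11520$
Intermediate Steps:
$s = -320$ ($s = \left(-40\right) 8 = -320$)
$D{\left(h \right)} = 3 - \frac{h}{8}$
$A{\left(I \right)} = \left(-6 + I\right) \left(I + I^{2}\right)$ ($A{\left(I \right)} = \left(I - 6\right) \left(I + I^{2}\right) = \left(-6 + I\right) \left(I + I^{2}\right)$)
$A{\left(D{\left(\left(-5 + 3\right) + 2 \right)} \right)} s = \left(3 - \frac{\left(-5 + 3\right) + 2}{8}\right) \left(-6 + \left(3 - \frac{\left(-5 + 3\right) + 2}{8}\right)^{2} - 5 \left(3 - \frac{\left(-5 + 3\right) + 2}{8}\right)\right) \left(-320\right) = \left(3 - \frac{-2 + 2}{8}\right) \left(-6 + \left(3 - \frac{-2 + 2}{8}\right)^{2} - 5 \left(3 - \frac{-2 + 2}{8}\right)\right) \left(-320\right) = \left(3 - 0\right) \left(-6 + \left(3 - 0\right)^{2} - 5 \left(3 - 0\right)\right) \left(-320\right) = \left(3 + 0\right) \left(-6 + \left(3 + 0\right)^{2} - 5 \left(3 + 0\right)\right) \left(-320\right) = 3 \left(-6 + 3^{2} - 15\right) \left(-320\right) = 3 \left(-6 + 9 - 15\right) \left(-320\right) = 3 \left(-12\right) \left(-320\right) = \left(-36\right) \left(-320\right) = 11520$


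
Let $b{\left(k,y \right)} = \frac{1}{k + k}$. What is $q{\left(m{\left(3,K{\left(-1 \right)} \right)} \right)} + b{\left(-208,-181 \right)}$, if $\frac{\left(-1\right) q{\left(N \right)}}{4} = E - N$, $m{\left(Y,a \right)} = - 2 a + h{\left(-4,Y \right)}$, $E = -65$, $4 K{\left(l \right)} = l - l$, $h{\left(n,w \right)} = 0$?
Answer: $\frac{108159}{416} \approx 260.0$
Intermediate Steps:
$K{\left(l \right)} = 0$ ($K{\left(l \right)} = \frac{l - l}{4} = \frac{1}{4} \cdot 0 = 0$)
$b{\left(k,y \right)} = \frac{1}{2 k}$
$m{\left(Y,a \right)} = - 2 a$ ($m{\left(Y,a \right)} = - 2 a + 0 = - 2 a$)
$q{\left(N \right)} = 260 + 4 N$ ($q{\left(N \right)} = - 4 \left(-65 - N\right) = 260 + 4 N$)
$q{\left(m{\left(3,K{\left(-1 \right)} \right)} \right)} + b{\left(-208,-181 \right)} = \left(260 + 4 \left(\left(-2\right) 0\right)\right) + \frac{1}{2 \left(-208\right)} = \left(260 + 4 \cdot 0\right) + \frac{1}{2} \left(- \frac{1}{208}\right) = \left(260 + 0\right) - \frac{1}{416} = 260 - \frac{1}{416} = \frac{108159}{416}$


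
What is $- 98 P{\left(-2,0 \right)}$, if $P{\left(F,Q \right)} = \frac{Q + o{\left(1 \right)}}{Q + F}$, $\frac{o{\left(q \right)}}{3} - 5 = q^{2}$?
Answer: $882$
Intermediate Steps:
$o{\left(q \right)} = 15 + 3 q^{2}$
$P{\left(F,Q \right)} = \frac{18 + Q}{F + Q}$ ($P{\left(F,Q \right)} = \frac{Q + \left(15 + 3 \cdot 1^{2}\right)}{Q + F} = \frac{Q + \left(15 + 3 \cdot 1\right)}{F + Q} = \frac{Q + \left(15 + 3\right)}{F + Q} = \frac{Q + 18}{F + Q} = \frac{18 + Q}{F + Q}$)
$- 98 P{\left(-2,0 \right)} = - 98 \frac{18 + 0}{-2 + 0} = - 98 \frac{1}{-2} \cdot 18 = - 98 \left(\left(- \frac{1}{2}\right) 18\right) = \left(-98\right) \left(-9\right) = 882$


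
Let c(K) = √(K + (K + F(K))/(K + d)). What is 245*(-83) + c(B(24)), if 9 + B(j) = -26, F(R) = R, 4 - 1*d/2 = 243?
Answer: -20335 + 7*I*√20805/171 ≈ -20335.0 + 5.9045*I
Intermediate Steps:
d = -478 (d = 8 - 2*243 = 8 - 486 = -478)
B(j) = -35 (B(j) = -9 - 26 = -35)
c(K) = √(K + 2*K/(-478 + K)) (c(K) = √(K + (K + K)/(K - 478)) = √(K + (2*K)/(-478 + K)) = √(K + 2*K/(-478 + K)))
245*(-83) + c(B(24)) = 245*(-83) + √(-35*(-476 - 35)/(-478 - 35)) = -20335 + √(-35*(-511)/(-513)) = -20335 + √(-35*(-1/513)*(-511)) = -20335 + √(-17885/513) = -20335 + 7*I*√20805/171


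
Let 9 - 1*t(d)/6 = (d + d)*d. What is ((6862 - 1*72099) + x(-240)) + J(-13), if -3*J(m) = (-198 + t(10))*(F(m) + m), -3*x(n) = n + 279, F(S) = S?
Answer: -76898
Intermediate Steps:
x(n) = -93 - n/3 (x(n) = -(n + 279)/3 = -(279 + n)/3 = -93 - n/3)
t(d) = 54 - 12*d² (t(d) = 54 - 6*(d + d)*d = 54 - 6*2*d*d = 54 - 12*d²)
J(m) = 896*m (J(m) = -(-198 + (54 - 12*10²))*(m + m)/3 = -(-198 + (54 - 12*100))*2*m/3 = -(-198 + (54 - 1200))*2*m/3 = -(-198 - 1146)*2*m/3 = -(-448)*2*m = -(-896)*m = 896*m)
((6862 - 1*72099) + x(-240)) + J(-13) = ((6862 - 1*72099) + (-93 - ⅓*(-240))) + 896*(-13) = ((6862 - 72099) + (-93 + 80)) - 11648 = (-65237 - 13) - 11648 = -65250 - 11648 = -76898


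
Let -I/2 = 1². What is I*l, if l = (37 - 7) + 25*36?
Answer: -1860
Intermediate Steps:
I = -2 (I = -2*1² = -2*1 = -2)
l = 930 (l = 30 + 900 = 930)
I*l = -2*930 = -1860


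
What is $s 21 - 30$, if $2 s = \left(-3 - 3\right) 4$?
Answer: $-282$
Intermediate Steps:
$s = -12$ ($s = \frac{\left(-3 - 3\right) 4}{2} = \frac{\left(-6\right) 4}{2} = \frac{1}{2} \left(-24\right) = -12$)
$s 21 - 30 = \left(-12\right) 21 - 30 = -252 - 30 = -282$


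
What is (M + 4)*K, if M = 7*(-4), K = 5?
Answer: -120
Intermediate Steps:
M = -28
(M + 4)*K = (-28 + 4)*5 = -24*5 = -120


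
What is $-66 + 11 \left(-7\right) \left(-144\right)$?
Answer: $11022$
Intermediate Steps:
$-66 + 11 \left(-7\right) \left(-144\right) = -66 - -11088 = -66 + 11088 = 11022$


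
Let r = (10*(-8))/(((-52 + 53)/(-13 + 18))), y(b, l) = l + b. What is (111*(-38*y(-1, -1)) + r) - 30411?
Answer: -22375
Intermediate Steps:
y(b, l) = b + l
r = -400 (r = -80/(1/5) = -80/(1*(⅕)) = -80/⅕ = -80*5 = -400)
(111*(-38*y(-1, -1)) + r) - 30411 = (111*(-38*(-1 - 1)) - 400) - 30411 = (111*(-38*(-2)) - 400) - 30411 = (111*76 - 400) - 30411 = (8436 - 400) - 30411 = 8036 - 30411 = -22375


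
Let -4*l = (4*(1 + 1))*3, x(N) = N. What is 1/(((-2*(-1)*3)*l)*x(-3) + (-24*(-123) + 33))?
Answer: 1/3093 ≈ 0.00032331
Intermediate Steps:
l = -6 (l = -4*(1 + 1)*3/4 = -4*2*3/4 = -2*3 = -¼*24 = -6)
1/(((-2*(-1)*3)*l)*x(-3) + (-24*(-123) + 33)) = 1/(((-2*(-1)*3)*(-6))*(-3) + (-24*(-123) + 33)) = 1/(((2*3)*(-6))*(-3) + (2952 + 33)) = 1/((6*(-6))*(-3) + 2985) = 1/(-36*(-3) + 2985) = 1/(108 + 2985) = 1/3093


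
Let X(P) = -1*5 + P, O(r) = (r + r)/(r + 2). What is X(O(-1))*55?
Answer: -385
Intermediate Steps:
O(r) = 2*r/(2 + r) (O(r) = (2*r)/(2 + r) = 2*r/(2 + r))
X(P) = -5 + P
X(O(-1))*55 = (-5 + 2*(-1)/(2 - 1))*55 = (-5 + 2*(-1)/1)*55 = (-5 + 2*(-1)*1)*55 = (-5 - 2)*55 = -7*55 = -385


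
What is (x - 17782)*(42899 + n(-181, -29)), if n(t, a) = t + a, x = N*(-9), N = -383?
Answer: -611946815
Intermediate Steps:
x = 3447 (x = -383*(-9) = 3447)
n(t, a) = a + t
(x - 17782)*(42899 + n(-181, -29)) = (3447 - 17782)*(42899 + (-29 - 181)) = -14335*(42899 - 210) = -14335*42689 = -611946815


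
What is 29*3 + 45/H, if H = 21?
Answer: 624/7 ≈ 89.143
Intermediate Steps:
29*3 + 45/H = 29*3 + 45/21 = 87 + 45*(1/21) = 87 + 15/7 = 624/7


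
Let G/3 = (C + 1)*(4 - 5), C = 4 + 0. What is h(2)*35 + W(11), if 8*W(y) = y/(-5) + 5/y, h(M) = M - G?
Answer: 32713/55 ≈ 594.78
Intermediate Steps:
C = 4
G = -15 (G = 3*((4 + 1)*(4 - 5)) = 3*(5*(-1)) = 3*(-5) = -15)
h(M) = 15 + M (h(M) = M - 1*(-15) = M + 15 = 15 + M)
W(y) = -y/40 + 5/(8*y) (W(y) = (y/(-5) + 5/y)/8 = (y*(-⅕) + 5/y)/8 = (-y/5 + 5/y)/8 = (5/y - y/5)/8 = -y/40 + 5/(8*y))
h(2)*35 + W(11) = (15 + 2)*35 + (1/40)*(25 - 1*11²)/11 = 17*35 + (1/40)*(1/11)*(25 - 1*121) = 595 + (1/40)*(1/11)*(25 - 121) = 595 + (1/40)*(1/11)*(-96) = 595 - 12/55 = 32713/55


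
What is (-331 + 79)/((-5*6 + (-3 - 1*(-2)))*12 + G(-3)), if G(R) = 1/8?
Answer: 288/425 ≈ 0.67765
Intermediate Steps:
G(R) = 1/8
(-331 + 79)/((-5*6 + (-3 - 1*(-2)))*12 + G(-3)) = (-331 + 79)/((-5*6 + (-3 - 1*(-2)))*12 + 1/8) = -252/((-30 + (-3 + 2))*12 + 1/8) = -252/((-30 - 1)*12 + 1/8) = -252/(-31*12 + 1/8) = -252/(-372 + 1/8) = -252/(-2975/8) = -252*(-8/2975) = 288/425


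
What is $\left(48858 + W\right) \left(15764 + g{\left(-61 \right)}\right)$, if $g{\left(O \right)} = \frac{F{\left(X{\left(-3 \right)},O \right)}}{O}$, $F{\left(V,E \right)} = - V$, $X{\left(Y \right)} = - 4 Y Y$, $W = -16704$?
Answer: $\frac{30918257472}{61} \approx 5.0686 \cdot 10^{8}$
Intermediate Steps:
$X{\left(Y \right)} = - 4 Y^{2}$
$g{\left(O \right)} = \frac{36}{O}$ ($g{\left(O \right)} = \frac{\left(-1\right) \left(- 4 \left(-3\right)^{2}\right)}{O} = \frac{\left(-1\right) \left(\left(-4\right) 9\right)}{O} = \frac{\left(-1\right) \left(-36\right)}{O} = \frac{36}{O}$)
$\left(48858 + W\right) \left(15764 + g{\left(-61 \right)}\right) = \left(48858 - 16704\right) \left(15764 + \frac{36}{-61}\right) = 32154 \left(15764 + 36 \left(- \frac{1}{61}\right)\right) = 32154 \left(15764 - \frac{36}{61}\right) = 32154 \cdot \frac{961568}{61} = \frac{30918257472}{61}$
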